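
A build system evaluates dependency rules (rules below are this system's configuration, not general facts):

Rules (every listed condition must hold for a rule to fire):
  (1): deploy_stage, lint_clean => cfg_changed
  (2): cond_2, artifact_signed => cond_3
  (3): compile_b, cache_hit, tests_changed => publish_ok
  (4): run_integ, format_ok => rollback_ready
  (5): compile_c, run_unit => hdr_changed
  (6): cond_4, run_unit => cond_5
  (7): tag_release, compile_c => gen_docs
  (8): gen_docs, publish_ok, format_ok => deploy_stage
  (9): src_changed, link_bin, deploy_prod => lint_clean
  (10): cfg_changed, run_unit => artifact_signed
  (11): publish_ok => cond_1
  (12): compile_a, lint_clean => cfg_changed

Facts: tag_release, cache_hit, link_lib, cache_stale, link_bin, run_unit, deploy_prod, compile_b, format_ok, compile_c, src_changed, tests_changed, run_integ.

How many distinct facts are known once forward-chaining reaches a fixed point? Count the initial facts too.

22

Round 1 — (3), (4), (5), (7), (9), derive publish_ok, rollback_ready, hdr_changed, gen_docs, lint_clean.
Round 2 — (8), (11), derive deploy_stage, cond_1.
Round 3 — (1), derive cfg_changed.
Round 4 — (10), derive artifact_signed.
Closure: {artifact_signed, cache_hit, cache_stale, cfg_changed, compile_b, compile_c, cond_1, deploy_prod, deploy_stage, format_ok, gen_docs, hdr_changed, link_bin, link_lib, lint_clean, publish_ok, rollback_ready, run_integ, run_unit, src_changed, tag_release, tests_changed} — 22 facts.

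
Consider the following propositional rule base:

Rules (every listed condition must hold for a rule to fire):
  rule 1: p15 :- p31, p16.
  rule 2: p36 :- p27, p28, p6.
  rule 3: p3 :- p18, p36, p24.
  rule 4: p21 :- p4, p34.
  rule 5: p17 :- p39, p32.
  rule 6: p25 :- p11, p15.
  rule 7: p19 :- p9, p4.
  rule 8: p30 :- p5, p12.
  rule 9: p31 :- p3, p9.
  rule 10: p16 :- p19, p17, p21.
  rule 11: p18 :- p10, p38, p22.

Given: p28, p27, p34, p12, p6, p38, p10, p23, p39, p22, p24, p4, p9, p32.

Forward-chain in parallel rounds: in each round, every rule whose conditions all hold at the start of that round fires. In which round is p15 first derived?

Round 1 fires rule 2, rule 4, rule 5, rule 7, rule 11, giving p36, p21, p17, p19, p18.
Round 2 fires rule 3, rule 10, giving p3, p16.
Round 3 fires rule 9, giving p31.
Round 4 fires rule 1, giving p15.
p15 first appears in round 4.

4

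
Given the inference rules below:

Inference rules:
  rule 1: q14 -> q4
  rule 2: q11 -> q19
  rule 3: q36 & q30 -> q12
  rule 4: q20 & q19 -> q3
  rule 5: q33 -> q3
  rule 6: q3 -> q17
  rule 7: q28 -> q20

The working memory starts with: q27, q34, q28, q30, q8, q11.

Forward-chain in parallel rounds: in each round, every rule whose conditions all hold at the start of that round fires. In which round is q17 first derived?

Round 1: rule 2 [q11 -> q19]; rule 7 [q28 -> q20]. New: q19, q20.
Round 2: rule 4 [q20 & q19 -> q3]. New: q3.
Round 3: rule 6 [q3 -> q17]. New: q17.
q17 first appears in round 3.

3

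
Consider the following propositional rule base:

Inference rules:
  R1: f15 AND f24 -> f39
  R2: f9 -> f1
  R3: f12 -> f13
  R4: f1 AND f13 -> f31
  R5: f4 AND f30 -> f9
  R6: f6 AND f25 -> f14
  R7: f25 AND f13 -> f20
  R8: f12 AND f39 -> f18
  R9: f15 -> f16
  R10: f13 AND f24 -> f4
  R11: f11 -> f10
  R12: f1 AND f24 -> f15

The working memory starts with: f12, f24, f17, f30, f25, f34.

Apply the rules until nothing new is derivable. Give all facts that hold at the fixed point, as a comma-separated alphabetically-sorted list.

Round 1: R3 [f12 -> f13]. New: f13.
Round 2: R7 [f25 AND f13 -> f20]; R10 [f13 AND f24 -> f4]. New: f20, f4.
Round 3: R5 [f4 AND f30 -> f9]. New: f9.
Round 4: R2 [f9 -> f1]. New: f1.
Round 5: R4 [f1 AND f13 -> f31]; R12 [f1 AND f24 -> f15]. New: f31, f15.
Round 6: R1 [f15 AND f24 -> f39]; R9 [f15 -> f16]. New: f39, f16.
Round 7: R8 [f12 AND f39 -> f18]. New: f18.

f1, f12, f13, f15, f16, f17, f18, f20, f24, f25, f30, f31, f34, f39, f4, f9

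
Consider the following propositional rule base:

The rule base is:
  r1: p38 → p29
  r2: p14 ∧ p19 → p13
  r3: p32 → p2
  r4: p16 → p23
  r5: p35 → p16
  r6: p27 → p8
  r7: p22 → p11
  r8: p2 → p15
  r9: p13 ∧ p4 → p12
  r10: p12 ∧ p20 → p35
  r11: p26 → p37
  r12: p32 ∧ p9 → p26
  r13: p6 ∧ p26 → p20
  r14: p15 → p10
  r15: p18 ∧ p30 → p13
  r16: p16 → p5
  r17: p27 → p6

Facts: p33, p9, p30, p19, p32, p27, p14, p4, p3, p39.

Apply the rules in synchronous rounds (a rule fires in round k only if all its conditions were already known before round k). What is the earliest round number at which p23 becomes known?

5

[1] r2 [p14 ∧ p19 → p13]; r3 [p32 → p2]; r6 [p27 → p8]; r12 [p32 ∧ p9 → p26]; r17 [p27 → p6]. ⇒ new: p13, p2, p8, p26, p6.
[2] r8 [p2 → p15]; r9 [p13 ∧ p4 → p12]; r11 [p26 → p37]; r13 [p6 ∧ p26 → p20]. ⇒ new: p15, p12, p37, p20.
[3] r10 [p12 ∧ p20 → p35]; r14 [p15 → p10]. ⇒ new: p35, p10.
[4] r5 [p35 → p16]. ⇒ new: p16.
[5] r4 [p16 → p23]; r16 [p16 → p5]. ⇒ new: p23, p5.
p23 first appears in round 5.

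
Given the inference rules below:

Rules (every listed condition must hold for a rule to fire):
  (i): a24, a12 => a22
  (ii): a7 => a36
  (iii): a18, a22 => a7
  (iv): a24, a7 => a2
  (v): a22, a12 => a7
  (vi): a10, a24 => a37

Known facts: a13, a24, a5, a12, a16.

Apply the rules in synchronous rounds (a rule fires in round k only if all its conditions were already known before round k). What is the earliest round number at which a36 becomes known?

Round 1 fires (i), giving a22.
Round 2 fires (v), giving a7.
Round 3 fires (ii), (iv), giving a36, a2.
a36 first appears in round 3.

3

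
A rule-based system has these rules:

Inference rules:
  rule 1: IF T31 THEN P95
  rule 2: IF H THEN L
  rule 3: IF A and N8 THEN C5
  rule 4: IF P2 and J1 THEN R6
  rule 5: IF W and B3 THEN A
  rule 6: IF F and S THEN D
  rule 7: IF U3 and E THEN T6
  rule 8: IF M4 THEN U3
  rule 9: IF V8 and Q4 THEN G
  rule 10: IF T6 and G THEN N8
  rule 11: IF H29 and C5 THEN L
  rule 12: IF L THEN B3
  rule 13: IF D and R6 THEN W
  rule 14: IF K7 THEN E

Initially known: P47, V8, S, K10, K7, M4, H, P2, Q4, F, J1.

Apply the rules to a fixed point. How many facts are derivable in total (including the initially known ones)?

Round 1: rule 2 [IF H THEN L]; rule 4 [IF P2 and J1 THEN R6]; rule 6 [IF F and S THEN D]; rule 8 [IF M4 THEN U3]; rule 9 [IF V8 and Q4 THEN G]; rule 14 [IF K7 THEN E]. Adds L, R6, D, U3, G, E.
Round 2: rule 7 [IF U3 and E THEN T6]; rule 12 [IF L THEN B3]; rule 13 [IF D and R6 THEN W]. Adds T6, B3, W.
Round 3: rule 5 [IF W and B3 THEN A]; rule 10 [IF T6 and G THEN N8]. Adds A, N8.
Round 4: rule 3 [IF A and N8 THEN C5]. Adds C5.
Closure: {A, B3, C5, D, E, F, G, H, J1, K10, K7, L, M4, N8, P2, P47, Q4, R6, S, T6, U3, V8, W} — 23 facts.

23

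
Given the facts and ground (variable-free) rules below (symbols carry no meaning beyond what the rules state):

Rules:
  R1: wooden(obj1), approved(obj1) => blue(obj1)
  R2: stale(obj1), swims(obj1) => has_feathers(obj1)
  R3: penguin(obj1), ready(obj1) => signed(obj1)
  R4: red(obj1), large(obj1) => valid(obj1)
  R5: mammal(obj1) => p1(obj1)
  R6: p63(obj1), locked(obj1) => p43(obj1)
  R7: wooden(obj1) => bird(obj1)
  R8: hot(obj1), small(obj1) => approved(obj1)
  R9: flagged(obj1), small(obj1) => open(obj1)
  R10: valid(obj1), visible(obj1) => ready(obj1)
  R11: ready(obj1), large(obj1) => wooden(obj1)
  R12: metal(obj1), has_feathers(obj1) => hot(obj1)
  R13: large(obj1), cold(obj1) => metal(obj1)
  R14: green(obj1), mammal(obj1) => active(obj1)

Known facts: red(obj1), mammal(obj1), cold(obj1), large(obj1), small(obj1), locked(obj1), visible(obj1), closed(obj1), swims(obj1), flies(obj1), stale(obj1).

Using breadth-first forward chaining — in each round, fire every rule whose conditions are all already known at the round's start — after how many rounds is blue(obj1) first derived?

4

Round 1 fires R2, R4, R5, R13, giving has_feathers(obj1), valid(obj1), p1(obj1), metal(obj1).
Round 2 fires R10, R12, giving ready(obj1), hot(obj1).
Round 3 fires R8, R11, giving approved(obj1), wooden(obj1).
Round 4 fires R1, R7, giving blue(obj1), bird(obj1).
blue(obj1) first appears in round 4.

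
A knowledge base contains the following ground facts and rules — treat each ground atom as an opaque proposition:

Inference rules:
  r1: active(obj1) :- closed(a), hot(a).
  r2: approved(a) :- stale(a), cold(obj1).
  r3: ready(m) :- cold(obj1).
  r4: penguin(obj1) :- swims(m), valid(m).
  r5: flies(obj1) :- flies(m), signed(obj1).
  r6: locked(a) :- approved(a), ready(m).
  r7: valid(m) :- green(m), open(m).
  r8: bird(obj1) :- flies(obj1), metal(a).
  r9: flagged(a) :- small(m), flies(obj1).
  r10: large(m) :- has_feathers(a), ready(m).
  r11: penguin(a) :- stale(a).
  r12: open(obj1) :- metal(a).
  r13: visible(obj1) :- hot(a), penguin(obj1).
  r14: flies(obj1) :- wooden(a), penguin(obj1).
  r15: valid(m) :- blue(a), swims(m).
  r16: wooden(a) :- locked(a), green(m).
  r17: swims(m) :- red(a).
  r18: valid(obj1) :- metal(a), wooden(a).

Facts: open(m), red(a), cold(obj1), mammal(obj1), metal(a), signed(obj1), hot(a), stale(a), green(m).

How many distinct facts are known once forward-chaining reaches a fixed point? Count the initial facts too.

22

Round 1 — r2, r3, r7, r11, r12, r17, derive approved(a), ready(m), valid(m), penguin(a), open(obj1), swims(m).
Round 2 — r4, r6, derive penguin(obj1), locked(a).
Round 3 — r13, r16, derive visible(obj1), wooden(a).
Round 4 — r14, r18, derive flies(obj1), valid(obj1).
Round 5 — r8, derive bird(obj1).
Closure: {approved(a), bird(obj1), cold(obj1), flies(obj1), green(m), hot(a), locked(a), mammal(obj1), metal(a), open(m), open(obj1), penguin(a), penguin(obj1), ready(m), red(a), signed(obj1), stale(a), swims(m), valid(m), valid(obj1), visible(obj1), wooden(a)} — 22 facts.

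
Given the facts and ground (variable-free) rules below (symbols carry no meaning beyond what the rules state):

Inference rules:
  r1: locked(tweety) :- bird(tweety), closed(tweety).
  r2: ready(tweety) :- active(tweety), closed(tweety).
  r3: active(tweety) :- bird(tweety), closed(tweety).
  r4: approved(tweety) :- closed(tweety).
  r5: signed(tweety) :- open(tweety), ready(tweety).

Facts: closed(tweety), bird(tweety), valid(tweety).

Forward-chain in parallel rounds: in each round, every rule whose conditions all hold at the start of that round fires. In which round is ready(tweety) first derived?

Round 1: r1 [locked(tweety) :- bird(tweety), closed(tweety).]; r3 [active(tweety) :- bird(tweety), closed(tweety).]; r4 [approved(tweety) :- closed(tweety).]. New: locked(tweety), active(tweety), approved(tweety).
Round 2: r2 [ready(tweety) :- active(tweety), closed(tweety).]. New: ready(tweety).
ready(tweety) first appears in round 2.

2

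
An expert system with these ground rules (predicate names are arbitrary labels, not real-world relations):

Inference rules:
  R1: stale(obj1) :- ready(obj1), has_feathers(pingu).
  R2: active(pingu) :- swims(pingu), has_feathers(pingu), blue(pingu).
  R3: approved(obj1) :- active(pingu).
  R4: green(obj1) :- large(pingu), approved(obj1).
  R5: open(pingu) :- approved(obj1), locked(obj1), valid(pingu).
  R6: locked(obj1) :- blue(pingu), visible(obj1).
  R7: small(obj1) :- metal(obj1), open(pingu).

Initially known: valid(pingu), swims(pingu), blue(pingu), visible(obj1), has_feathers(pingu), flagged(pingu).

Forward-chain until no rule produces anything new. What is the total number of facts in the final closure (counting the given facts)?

[1] R2 [active(pingu) :- swims(pingu), has_feathers(pingu), blue(pingu).]; R6 [locked(obj1) :- blue(pingu), visible(obj1).]. ⇒ new: active(pingu), locked(obj1).
[2] R3 [approved(obj1) :- active(pingu).]. ⇒ new: approved(obj1).
[3] R5 [open(pingu) :- approved(obj1), locked(obj1), valid(pingu).]. ⇒ new: open(pingu).
Closure: {active(pingu), approved(obj1), blue(pingu), flagged(pingu), has_feathers(pingu), locked(obj1), open(pingu), swims(pingu), valid(pingu), visible(obj1)} — 10 facts.

10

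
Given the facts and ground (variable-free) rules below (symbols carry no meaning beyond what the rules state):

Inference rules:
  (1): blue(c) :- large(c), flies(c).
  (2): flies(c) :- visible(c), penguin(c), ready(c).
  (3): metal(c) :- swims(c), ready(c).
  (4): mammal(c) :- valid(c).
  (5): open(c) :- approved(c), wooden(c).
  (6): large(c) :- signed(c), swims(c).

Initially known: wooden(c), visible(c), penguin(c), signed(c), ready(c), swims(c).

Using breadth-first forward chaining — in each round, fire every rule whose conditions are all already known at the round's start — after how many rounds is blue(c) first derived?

Round 1 — (2), (3), (6), derive flies(c), metal(c), large(c).
Round 2 — (1), derive blue(c).
blue(c) first appears in round 2.

2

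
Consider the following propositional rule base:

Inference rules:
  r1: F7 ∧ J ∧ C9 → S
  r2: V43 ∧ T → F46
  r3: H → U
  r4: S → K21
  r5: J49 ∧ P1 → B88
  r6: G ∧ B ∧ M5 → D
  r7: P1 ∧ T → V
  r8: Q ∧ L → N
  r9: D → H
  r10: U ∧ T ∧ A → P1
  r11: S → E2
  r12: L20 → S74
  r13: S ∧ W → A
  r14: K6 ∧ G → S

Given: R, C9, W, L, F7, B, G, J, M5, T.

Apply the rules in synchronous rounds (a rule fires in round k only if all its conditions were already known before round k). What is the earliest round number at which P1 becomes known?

Round 1: r1 [F7 ∧ J ∧ C9 → S]; r6 [G ∧ B ∧ M5 → D]. Adds S, D.
Round 2: r4 [S → K21]; r9 [D → H]; r11 [S → E2]; r13 [S ∧ W → A]. Adds K21, H, E2, A.
Round 3: r3 [H → U]. Adds U.
Round 4: r10 [U ∧ T ∧ A → P1]. Adds P1.
P1 first appears in round 4.

4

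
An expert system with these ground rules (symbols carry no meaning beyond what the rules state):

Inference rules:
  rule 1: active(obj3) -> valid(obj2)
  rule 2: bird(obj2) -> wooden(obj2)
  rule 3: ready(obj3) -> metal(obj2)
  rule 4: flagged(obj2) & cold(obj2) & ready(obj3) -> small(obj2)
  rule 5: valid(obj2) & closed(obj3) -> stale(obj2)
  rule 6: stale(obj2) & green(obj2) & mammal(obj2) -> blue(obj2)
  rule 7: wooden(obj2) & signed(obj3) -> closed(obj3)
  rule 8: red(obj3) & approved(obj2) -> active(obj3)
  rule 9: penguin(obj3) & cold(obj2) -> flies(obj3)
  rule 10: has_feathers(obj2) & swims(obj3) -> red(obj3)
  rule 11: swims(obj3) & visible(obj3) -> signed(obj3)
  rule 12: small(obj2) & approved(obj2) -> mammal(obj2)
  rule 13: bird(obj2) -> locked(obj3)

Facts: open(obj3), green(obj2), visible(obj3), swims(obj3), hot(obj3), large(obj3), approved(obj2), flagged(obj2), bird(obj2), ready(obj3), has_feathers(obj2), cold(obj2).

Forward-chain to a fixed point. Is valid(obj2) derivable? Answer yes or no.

Round 1 fires rule 2, rule 3, rule 4, rule 10, rule 11, rule 13, giving wooden(obj2), metal(obj2), small(obj2), red(obj3), signed(obj3), locked(obj3).
Round 2 fires rule 7, rule 8, rule 12, giving closed(obj3), active(obj3), mammal(obj2).
Round 3 fires rule 1, giving valid(obj2).
Round 4 fires rule 5, giving stale(obj2).
Round 5 fires rule 6, giving blue(obj2).
valid(obj2) appears in round 3, so it is derivable.

yes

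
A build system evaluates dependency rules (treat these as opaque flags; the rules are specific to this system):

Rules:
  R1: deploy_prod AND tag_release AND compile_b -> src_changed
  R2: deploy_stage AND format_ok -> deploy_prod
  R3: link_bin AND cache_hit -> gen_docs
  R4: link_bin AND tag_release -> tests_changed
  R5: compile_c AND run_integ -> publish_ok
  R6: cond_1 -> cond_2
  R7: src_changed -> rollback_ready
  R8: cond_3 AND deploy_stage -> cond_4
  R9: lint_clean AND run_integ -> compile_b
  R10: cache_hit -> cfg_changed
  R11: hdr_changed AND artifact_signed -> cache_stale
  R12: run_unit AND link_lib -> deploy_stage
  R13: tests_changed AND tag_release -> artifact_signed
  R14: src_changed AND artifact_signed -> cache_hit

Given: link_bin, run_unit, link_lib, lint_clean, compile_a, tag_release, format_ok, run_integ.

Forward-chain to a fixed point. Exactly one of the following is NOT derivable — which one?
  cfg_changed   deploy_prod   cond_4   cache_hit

Round 1: R4 [link_bin AND tag_release -> tests_changed]; R9 [lint_clean AND run_integ -> compile_b]; R12 [run_unit AND link_lib -> deploy_stage]. Adds tests_changed, compile_b, deploy_stage.
Round 2: R2 [deploy_stage AND format_ok -> deploy_prod]; R13 [tests_changed AND tag_release -> artifact_signed]. Adds deploy_prod, artifact_signed.
Round 3: R1 [deploy_prod AND tag_release AND compile_b -> src_changed]. Adds src_changed.
Round 4: R7 [src_changed -> rollback_ready]; R14 [src_changed AND artifact_signed -> cache_hit]. Adds rollback_ready, cache_hit.
Round 5: R3 [link_bin AND cache_hit -> gen_docs]; R10 [cache_hit -> cfg_changed]. Adds gen_docs, cfg_changed.
Derived: deploy_prod (round 2), cfg_changed (round 5), cache_hit (round 4). cond_4 never appears in any round.

cond_4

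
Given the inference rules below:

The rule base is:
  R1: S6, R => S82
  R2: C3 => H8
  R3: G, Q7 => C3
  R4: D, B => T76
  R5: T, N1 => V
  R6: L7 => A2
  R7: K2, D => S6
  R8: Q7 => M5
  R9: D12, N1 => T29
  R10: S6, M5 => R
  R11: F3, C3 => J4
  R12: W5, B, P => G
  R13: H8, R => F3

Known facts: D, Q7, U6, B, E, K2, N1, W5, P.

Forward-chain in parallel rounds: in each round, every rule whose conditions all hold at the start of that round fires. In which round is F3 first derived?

Round 1 fires R4, R7, R8, R12, giving T76, S6, M5, G.
Round 2 fires R3, R10, giving C3, R.
Round 3 fires R1, R2, giving S82, H8.
Round 4 fires R13, giving F3.
F3 first appears in round 4.

4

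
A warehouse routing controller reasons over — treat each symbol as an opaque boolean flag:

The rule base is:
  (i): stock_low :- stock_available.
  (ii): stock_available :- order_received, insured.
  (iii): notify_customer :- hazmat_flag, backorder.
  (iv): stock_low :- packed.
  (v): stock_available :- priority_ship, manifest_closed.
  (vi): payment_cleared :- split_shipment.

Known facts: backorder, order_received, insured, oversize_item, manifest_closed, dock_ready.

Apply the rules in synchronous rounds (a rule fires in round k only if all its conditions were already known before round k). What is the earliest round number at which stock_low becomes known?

Round 1 — (ii), derive stock_available.
Round 2 — (i), derive stock_low.
stock_low first appears in round 2.

2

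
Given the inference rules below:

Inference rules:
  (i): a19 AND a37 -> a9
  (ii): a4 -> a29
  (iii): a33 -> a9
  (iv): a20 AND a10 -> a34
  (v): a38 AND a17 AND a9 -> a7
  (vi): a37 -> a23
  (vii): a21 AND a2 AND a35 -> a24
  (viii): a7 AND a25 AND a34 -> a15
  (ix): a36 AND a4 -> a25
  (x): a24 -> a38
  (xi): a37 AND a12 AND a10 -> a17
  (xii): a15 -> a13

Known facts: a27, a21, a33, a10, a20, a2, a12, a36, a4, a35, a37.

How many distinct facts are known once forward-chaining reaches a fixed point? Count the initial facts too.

22

[1] (ii) [a4 -> a29]; (iii) [a33 -> a9]; (iv) [a20 AND a10 -> a34]; (vi) [a37 -> a23]; (vii) [a21 AND a2 AND a35 -> a24]; (ix) [a36 AND a4 -> a25]; (xi) [a37 AND a12 AND a10 -> a17]. ⇒ new: a29, a9, a34, a23, a24, a25, a17.
[2] (x) [a24 -> a38]. ⇒ new: a38.
[3] (v) [a38 AND a17 AND a9 -> a7]. ⇒ new: a7.
[4] (viii) [a7 AND a25 AND a34 -> a15]. ⇒ new: a15.
[5] (xii) [a15 -> a13]. ⇒ new: a13.
Closure: {a10, a12, a13, a15, a17, a2, a20, a21, a23, a24, a25, a27, a29, a33, a34, a35, a36, a37, a38, a4, a7, a9} — 22 facts.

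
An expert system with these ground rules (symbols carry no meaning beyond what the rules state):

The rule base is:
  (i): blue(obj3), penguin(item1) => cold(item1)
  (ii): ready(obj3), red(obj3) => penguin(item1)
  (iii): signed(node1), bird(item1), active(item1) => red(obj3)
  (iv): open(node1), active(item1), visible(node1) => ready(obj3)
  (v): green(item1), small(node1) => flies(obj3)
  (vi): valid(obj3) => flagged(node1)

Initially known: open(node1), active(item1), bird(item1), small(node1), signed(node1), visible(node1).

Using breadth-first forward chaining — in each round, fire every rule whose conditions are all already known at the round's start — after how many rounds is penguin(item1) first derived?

2

Round 1 fires (iii), (iv), giving red(obj3), ready(obj3).
Round 2 fires (ii), giving penguin(item1).
penguin(item1) first appears in round 2.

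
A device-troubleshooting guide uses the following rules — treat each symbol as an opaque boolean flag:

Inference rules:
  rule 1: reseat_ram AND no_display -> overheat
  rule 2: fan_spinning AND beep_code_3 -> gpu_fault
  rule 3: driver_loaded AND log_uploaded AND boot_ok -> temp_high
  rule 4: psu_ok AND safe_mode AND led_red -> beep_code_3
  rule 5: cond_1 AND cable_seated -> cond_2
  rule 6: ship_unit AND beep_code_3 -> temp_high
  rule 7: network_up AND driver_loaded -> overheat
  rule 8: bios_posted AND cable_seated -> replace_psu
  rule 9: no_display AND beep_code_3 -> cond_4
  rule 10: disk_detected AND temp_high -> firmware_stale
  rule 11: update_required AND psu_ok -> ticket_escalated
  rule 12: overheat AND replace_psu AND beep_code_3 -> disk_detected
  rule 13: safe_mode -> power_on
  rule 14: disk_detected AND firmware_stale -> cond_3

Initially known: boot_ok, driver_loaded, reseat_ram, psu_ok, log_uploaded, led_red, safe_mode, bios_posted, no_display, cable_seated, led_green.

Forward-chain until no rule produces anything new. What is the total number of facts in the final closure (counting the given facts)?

Round 1: rule 1 [reseat_ram AND no_display -> overheat]; rule 3 [driver_loaded AND log_uploaded AND boot_ok -> temp_high]; rule 4 [psu_ok AND safe_mode AND led_red -> beep_code_3]; rule 8 [bios_posted AND cable_seated -> replace_psu]; rule 13 [safe_mode -> power_on]. New: overheat, temp_high, beep_code_3, replace_psu, power_on.
Round 2: rule 9 [no_display AND beep_code_3 -> cond_4]; rule 12 [overheat AND replace_psu AND beep_code_3 -> disk_detected]. New: cond_4, disk_detected.
Round 3: rule 10 [disk_detected AND temp_high -> firmware_stale]. New: firmware_stale.
Round 4: rule 14 [disk_detected AND firmware_stale -> cond_3]. New: cond_3.
Closure: {beep_code_3, bios_posted, boot_ok, cable_seated, cond_3, cond_4, disk_detected, driver_loaded, firmware_stale, led_green, led_red, log_uploaded, no_display, overheat, power_on, psu_ok, replace_psu, reseat_ram, safe_mode, temp_high} — 20 facts.

20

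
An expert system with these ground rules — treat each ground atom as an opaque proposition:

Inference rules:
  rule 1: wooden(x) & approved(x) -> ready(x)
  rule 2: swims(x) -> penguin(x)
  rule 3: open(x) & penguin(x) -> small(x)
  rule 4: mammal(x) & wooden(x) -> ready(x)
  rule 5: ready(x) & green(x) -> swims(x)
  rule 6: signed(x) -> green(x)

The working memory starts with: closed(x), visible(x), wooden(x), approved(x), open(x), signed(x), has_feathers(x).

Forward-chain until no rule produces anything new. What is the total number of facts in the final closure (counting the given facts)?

[1] rule 1 [wooden(x) & approved(x) -> ready(x)]; rule 6 [signed(x) -> green(x)]. ⇒ new: ready(x), green(x).
[2] rule 5 [ready(x) & green(x) -> swims(x)]. ⇒ new: swims(x).
[3] rule 2 [swims(x) -> penguin(x)]. ⇒ new: penguin(x).
[4] rule 3 [open(x) & penguin(x) -> small(x)]. ⇒ new: small(x).
Closure: {approved(x), closed(x), green(x), has_feathers(x), open(x), penguin(x), ready(x), signed(x), small(x), swims(x), visible(x), wooden(x)} — 12 facts.

12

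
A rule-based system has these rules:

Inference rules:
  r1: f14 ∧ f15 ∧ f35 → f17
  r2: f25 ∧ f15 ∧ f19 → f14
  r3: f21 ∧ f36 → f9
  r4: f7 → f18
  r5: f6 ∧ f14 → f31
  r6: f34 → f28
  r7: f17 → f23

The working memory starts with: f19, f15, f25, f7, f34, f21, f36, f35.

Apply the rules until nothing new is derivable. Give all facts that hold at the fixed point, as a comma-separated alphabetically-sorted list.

Round 1 — r2, r3, r4, r6, derive f14, f9, f18, f28.
Round 2 — r1, derive f17.
Round 3 — r7, derive f23.

f14, f15, f17, f18, f19, f21, f23, f25, f28, f34, f35, f36, f7, f9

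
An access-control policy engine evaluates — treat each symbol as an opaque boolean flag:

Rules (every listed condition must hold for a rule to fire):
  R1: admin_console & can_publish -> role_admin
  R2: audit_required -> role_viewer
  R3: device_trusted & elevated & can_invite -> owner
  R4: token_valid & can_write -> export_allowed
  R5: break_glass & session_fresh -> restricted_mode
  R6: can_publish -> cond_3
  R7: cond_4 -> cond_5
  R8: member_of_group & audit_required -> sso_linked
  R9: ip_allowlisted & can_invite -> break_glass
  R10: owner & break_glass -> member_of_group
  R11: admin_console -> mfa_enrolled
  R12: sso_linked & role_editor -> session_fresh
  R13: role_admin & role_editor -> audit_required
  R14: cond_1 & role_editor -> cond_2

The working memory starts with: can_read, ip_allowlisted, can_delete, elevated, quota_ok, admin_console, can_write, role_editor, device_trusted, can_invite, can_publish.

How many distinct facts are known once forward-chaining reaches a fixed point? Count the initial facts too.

Round 1 — R1, R3, R6, R9, R11, derive role_admin, owner, cond_3, break_glass, mfa_enrolled.
Round 2 — R10, R13, derive member_of_group, audit_required.
Round 3 — R2, R8, derive role_viewer, sso_linked.
Round 4 — R12, derive session_fresh.
Round 5 — R5, derive restricted_mode.
Closure: {admin_console, audit_required, break_glass, can_delete, can_invite, can_publish, can_read, can_write, cond_3, device_trusted, elevated, ip_allowlisted, member_of_group, mfa_enrolled, owner, quota_ok, restricted_mode, role_admin, role_editor, role_viewer, session_fresh, sso_linked} — 22 facts.

22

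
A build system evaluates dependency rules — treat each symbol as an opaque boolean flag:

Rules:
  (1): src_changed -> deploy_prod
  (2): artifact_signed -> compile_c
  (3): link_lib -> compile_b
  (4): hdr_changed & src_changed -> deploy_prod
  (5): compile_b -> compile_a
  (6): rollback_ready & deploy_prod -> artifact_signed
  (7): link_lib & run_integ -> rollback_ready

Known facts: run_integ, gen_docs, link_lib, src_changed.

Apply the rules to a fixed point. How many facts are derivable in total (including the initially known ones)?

10

Round 1 fires (1), (3), (7), giving deploy_prod, compile_b, rollback_ready.
Round 2 fires (5), (6), giving compile_a, artifact_signed.
Round 3 fires (2), giving compile_c.
Closure: {artifact_signed, compile_a, compile_b, compile_c, deploy_prod, gen_docs, link_lib, rollback_ready, run_integ, src_changed} — 10 facts.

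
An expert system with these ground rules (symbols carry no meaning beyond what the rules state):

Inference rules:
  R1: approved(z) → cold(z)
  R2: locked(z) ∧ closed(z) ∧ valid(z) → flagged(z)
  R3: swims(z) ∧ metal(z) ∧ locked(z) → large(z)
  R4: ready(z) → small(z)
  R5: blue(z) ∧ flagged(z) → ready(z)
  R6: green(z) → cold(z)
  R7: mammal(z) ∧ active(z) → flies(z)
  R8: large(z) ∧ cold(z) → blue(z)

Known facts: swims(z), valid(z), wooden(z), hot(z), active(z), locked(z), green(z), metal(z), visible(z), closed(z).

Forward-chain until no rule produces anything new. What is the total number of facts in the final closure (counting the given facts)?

16

Round 1 fires R2, R3, R6, giving flagged(z), large(z), cold(z).
Round 2 fires R8, giving blue(z).
Round 3 fires R5, giving ready(z).
Round 4 fires R4, giving small(z).
Closure: {active(z), blue(z), closed(z), cold(z), flagged(z), green(z), hot(z), large(z), locked(z), metal(z), ready(z), small(z), swims(z), valid(z), visible(z), wooden(z)} — 16 facts.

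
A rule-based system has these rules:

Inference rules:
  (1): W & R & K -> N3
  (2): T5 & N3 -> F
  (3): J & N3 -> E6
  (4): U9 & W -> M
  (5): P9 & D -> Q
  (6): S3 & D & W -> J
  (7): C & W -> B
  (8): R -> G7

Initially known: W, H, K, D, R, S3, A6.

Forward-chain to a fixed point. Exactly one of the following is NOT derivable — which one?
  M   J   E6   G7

Round 1: (1) [W & R & K -> N3]; (6) [S3 & D & W -> J]; (8) [R -> G7]. New: N3, J, G7.
Round 2: (3) [J & N3 -> E6]. New: E6.
Derived: G7 (round 1), E6 (round 2), J (round 1). M never appears in any round.

M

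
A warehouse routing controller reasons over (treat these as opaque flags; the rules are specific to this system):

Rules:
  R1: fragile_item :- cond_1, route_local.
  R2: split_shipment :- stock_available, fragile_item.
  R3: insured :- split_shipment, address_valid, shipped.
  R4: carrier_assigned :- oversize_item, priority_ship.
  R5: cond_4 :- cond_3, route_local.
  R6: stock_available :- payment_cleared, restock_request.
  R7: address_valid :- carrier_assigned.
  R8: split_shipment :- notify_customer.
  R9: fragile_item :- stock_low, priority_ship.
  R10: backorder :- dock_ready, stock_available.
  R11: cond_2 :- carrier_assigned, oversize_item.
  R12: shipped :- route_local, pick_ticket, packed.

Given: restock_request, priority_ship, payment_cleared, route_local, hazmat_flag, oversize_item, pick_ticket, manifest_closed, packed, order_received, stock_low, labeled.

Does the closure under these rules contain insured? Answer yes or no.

Round 1 — R4, R6, R9, R12, derive carrier_assigned, stock_available, fragile_item, shipped.
Round 2 — R2, R7, R11, derive split_shipment, address_valid, cond_2.
Round 3 — R3, derive insured.
insured appears in round 3, so it is derivable.

yes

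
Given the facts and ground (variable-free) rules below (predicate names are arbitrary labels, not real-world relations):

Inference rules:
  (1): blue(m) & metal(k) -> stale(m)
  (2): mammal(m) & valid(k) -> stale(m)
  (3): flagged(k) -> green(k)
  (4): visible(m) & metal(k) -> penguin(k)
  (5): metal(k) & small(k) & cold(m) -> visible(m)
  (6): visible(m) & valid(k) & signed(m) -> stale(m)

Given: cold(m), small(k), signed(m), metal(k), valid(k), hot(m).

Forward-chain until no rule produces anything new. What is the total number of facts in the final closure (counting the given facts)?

Round 1 — (5), derive visible(m).
Round 2 — (4), (6), derive penguin(k), stale(m).
Closure: {cold(m), hot(m), metal(k), penguin(k), signed(m), small(k), stale(m), valid(k), visible(m)} — 9 facts.

9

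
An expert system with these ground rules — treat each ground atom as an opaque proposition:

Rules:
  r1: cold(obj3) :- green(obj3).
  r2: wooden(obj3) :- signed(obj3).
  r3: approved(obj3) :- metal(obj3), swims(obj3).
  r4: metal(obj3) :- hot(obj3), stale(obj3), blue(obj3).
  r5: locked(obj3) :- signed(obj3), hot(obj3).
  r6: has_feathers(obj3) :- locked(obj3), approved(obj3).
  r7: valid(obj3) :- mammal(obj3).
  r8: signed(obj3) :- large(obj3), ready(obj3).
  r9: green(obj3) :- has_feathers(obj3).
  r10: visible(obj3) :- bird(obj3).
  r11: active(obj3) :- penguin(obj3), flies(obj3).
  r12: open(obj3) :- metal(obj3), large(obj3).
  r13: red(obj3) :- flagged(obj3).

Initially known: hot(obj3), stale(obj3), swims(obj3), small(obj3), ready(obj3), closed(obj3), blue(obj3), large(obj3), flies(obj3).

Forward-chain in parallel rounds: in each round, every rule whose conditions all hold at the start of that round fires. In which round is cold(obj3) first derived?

Round 1 — r4, r8, derive metal(obj3), signed(obj3).
Round 2 — r2, r3, r5, r12, derive wooden(obj3), approved(obj3), locked(obj3), open(obj3).
Round 3 — r6, derive has_feathers(obj3).
Round 4 — r9, derive green(obj3).
Round 5 — r1, derive cold(obj3).
cold(obj3) first appears in round 5.

5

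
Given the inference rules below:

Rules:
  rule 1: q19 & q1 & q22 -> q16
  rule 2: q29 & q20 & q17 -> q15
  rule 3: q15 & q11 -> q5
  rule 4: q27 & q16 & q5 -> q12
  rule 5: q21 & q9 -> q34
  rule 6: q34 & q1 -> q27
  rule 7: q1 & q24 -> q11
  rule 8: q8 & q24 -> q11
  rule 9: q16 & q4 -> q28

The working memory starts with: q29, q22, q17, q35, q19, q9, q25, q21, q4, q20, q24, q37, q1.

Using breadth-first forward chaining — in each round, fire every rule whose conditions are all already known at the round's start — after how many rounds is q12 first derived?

Round 1 — rule 1, rule 2, rule 5, rule 7, derive q16, q15, q34, q11.
Round 2 — rule 3, rule 6, rule 9, derive q5, q27, q28.
Round 3 — rule 4, derive q12.
q12 first appears in round 3.

3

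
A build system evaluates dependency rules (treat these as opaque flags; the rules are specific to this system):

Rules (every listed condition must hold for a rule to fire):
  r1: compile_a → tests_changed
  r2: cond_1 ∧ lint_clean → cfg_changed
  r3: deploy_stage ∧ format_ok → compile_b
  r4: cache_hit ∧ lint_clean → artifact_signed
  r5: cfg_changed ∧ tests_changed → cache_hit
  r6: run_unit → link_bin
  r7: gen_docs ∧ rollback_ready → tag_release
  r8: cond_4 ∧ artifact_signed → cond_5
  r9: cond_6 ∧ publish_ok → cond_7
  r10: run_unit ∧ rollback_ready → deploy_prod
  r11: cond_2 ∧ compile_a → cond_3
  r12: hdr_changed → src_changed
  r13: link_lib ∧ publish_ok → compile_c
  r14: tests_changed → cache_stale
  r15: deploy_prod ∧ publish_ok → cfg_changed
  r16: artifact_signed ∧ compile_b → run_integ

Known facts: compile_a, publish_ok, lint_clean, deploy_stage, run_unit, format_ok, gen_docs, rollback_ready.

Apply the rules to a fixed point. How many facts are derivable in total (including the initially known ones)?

Round 1: r1 [compile_a → tests_changed]; r3 [deploy_stage ∧ format_ok → compile_b]; r6 [run_unit → link_bin]; r7 [gen_docs ∧ rollback_ready → tag_release]; r10 [run_unit ∧ rollback_ready → deploy_prod]. Adds tests_changed, compile_b, link_bin, tag_release, deploy_prod.
Round 2: r14 [tests_changed → cache_stale]; r15 [deploy_prod ∧ publish_ok → cfg_changed]. Adds cache_stale, cfg_changed.
Round 3: r5 [cfg_changed ∧ tests_changed → cache_hit]. Adds cache_hit.
Round 4: r4 [cache_hit ∧ lint_clean → artifact_signed]. Adds artifact_signed.
Round 5: r16 [artifact_signed ∧ compile_b → run_integ]. Adds run_integ.
Closure: {artifact_signed, cache_hit, cache_stale, cfg_changed, compile_a, compile_b, deploy_prod, deploy_stage, format_ok, gen_docs, link_bin, lint_clean, publish_ok, rollback_ready, run_integ, run_unit, tag_release, tests_changed} — 18 facts.

18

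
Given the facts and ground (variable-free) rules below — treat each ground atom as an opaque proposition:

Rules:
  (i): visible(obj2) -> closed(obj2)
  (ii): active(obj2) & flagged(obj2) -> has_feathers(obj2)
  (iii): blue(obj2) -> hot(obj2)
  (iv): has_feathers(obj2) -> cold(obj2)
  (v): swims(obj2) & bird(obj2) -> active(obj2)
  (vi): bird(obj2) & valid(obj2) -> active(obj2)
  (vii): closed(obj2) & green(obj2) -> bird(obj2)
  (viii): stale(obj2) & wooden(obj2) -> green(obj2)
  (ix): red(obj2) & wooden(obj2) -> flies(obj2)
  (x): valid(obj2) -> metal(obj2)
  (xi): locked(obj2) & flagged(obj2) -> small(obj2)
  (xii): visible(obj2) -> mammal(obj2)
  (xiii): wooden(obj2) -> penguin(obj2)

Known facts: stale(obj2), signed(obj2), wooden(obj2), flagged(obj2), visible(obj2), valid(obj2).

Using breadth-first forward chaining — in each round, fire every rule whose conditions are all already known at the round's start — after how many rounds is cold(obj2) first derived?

5

Round 1 — (i), (viii), (x), (xii), (xiii), derive closed(obj2), green(obj2), metal(obj2), mammal(obj2), penguin(obj2).
Round 2 — (vii), derive bird(obj2).
Round 3 — (vi), derive active(obj2).
Round 4 — (ii), derive has_feathers(obj2).
Round 5 — (iv), derive cold(obj2).
cold(obj2) first appears in round 5.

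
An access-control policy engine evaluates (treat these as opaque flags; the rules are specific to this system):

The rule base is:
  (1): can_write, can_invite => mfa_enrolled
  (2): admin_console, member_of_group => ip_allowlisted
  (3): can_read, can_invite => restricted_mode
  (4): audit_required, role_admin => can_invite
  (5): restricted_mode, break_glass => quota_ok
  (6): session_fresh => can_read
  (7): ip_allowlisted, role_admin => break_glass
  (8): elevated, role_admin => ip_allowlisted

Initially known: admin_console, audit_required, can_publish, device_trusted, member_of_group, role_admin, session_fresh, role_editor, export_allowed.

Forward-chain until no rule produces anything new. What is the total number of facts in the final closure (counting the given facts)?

15

[1] (2) [admin_console, member_of_group => ip_allowlisted]; (4) [audit_required, role_admin => can_invite]; (6) [session_fresh => can_read]. ⇒ new: ip_allowlisted, can_invite, can_read.
[2] (3) [can_read, can_invite => restricted_mode]; (7) [ip_allowlisted, role_admin => break_glass]. ⇒ new: restricted_mode, break_glass.
[3] (5) [restricted_mode, break_glass => quota_ok]. ⇒ new: quota_ok.
Closure: {admin_console, audit_required, break_glass, can_invite, can_publish, can_read, device_trusted, export_allowed, ip_allowlisted, member_of_group, quota_ok, restricted_mode, role_admin, role_editor, session_fresh} — 15 facts.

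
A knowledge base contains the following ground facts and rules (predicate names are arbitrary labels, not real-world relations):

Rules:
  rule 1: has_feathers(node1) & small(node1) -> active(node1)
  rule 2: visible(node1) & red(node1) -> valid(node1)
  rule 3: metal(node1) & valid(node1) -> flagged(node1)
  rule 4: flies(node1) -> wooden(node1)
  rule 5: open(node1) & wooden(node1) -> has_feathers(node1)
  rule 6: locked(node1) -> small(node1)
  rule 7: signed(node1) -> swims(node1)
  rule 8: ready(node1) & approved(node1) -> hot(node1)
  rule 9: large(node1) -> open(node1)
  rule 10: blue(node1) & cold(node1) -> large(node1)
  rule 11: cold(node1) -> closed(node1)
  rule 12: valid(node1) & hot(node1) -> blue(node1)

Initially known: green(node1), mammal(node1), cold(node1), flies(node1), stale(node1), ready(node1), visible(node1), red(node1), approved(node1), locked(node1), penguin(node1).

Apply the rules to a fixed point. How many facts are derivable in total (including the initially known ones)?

21

[1] rule 2 [visible(node1) & red(node1) -> valid(node1)]; rule 4 [flies(node1) -> wooden(node1)]; rule 6 [locked(node1) -> small(node1)]; rule 8 [ready(node1) & approved(node1) -> hot(node1)]; rule 11 [cold(node1) -> closed(node1)]. ⇒ new: valid(node1), wooden(node1), small(node1), hot(node1), closed(node1).
[2] rule 12 [valid(node1) & hot(node1) -> blue(node1)]. ⇒ new: blue(node1).
[3] rule 10 [blue(node1) & cold(node1) -> large(node1)]. ⇒ new: large(node1).
[4] rule 9 [large(node1) -> open(node1)]. ⇒ new: open(node1).
[5] rule 5 [open(node1) & wooden(node1) -> has_feathers(node1)]. ⇒ new: has_feathers(node1).
[6] rule 1 [has_feathers(node1) & small(node1) -> active(node1)]. ⇒ new: active(node1).
Closure: {active(node1), approved(node1), blue(node1), closed(node1), cold(node1), flies(node1), green(node1), has_feathers(node1), hot(node1), large(node1), locked(node1), mammal(node1), open(node1), penguin(node1), ready(node1), red(node1), small(node1), stale(node1), valid(node1), visible(node1), wooden(node1)} — 21 facts.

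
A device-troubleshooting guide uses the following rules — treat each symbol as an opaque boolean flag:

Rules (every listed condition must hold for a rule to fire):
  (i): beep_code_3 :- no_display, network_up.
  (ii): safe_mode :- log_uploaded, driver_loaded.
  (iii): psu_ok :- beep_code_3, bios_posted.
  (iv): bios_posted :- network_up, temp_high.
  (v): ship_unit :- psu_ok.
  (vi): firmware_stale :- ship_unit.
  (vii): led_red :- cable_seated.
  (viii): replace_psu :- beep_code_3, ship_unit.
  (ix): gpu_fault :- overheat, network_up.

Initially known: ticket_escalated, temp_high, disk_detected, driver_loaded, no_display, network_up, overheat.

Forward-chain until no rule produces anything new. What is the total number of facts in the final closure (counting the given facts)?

Round 1 fires (i), (iv), (ix), giving beep_code_3, bios_posted, gpu_fault.
Round 2 fires (iii), giving psu_ok.
Round 3 fires (v), giving ship_unit.
Round 4 fires (vi), (viii), giving firmware_stale, replace_psu.
Closure: {beep_code_3, bios_posted, disk_detected, driver_loaded, firmware_stale, gpu_fault, network_up, no_display, overheat, psu_ok, replace_psu, ship_unit, temp_high, ticket_escalated} — 14 facts.

14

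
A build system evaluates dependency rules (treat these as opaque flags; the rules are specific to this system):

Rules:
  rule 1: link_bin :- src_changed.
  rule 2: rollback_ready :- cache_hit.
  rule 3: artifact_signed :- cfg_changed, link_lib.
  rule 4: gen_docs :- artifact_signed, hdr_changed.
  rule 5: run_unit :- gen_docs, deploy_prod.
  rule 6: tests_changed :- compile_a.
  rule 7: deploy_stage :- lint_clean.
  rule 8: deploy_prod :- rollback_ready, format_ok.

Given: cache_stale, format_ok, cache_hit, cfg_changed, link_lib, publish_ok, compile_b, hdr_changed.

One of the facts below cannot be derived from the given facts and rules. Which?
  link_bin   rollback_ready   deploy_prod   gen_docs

link_bin

Round 1 — rule 2, rule 3, derive rollback_ready, artifact_signed.
Round 2 — rule 4, rule 8, derive gen_docs, deploy_prod.
Round 3 — rule 5, derive run_unit.
Derived: rollback_ready (round 1), gen_docs (round 2), deploy_prod (round 2). link_bin never appears in any round.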